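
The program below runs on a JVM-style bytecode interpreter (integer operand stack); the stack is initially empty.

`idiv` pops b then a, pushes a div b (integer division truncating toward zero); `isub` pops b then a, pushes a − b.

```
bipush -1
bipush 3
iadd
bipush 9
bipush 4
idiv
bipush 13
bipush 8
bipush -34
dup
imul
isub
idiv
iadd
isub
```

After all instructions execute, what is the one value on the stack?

bipush -1  -> [-1]
bipush 3   -> [-1, 3]
iadd       -> [2]
bipush 9   -> [2, 9]
bipush 4   -> [2, 9, 4]
idiv       -> [2, 2]
bipush 13  -> [2, 2, 13]
bipush 8   -> [2, 2, 13, 8]
bipush -34 -> [2, 2, 13, 8, -34]
dup        -> [2, 2, 13, 8, -34, -34]
imul       -> [2, 2, 13, 8, 1156]
isub       -> [2, 2, 13, -1148]
idiv       -> [2, 2, 0]
iadd       -> [2, 2]
isub       -> [0]

0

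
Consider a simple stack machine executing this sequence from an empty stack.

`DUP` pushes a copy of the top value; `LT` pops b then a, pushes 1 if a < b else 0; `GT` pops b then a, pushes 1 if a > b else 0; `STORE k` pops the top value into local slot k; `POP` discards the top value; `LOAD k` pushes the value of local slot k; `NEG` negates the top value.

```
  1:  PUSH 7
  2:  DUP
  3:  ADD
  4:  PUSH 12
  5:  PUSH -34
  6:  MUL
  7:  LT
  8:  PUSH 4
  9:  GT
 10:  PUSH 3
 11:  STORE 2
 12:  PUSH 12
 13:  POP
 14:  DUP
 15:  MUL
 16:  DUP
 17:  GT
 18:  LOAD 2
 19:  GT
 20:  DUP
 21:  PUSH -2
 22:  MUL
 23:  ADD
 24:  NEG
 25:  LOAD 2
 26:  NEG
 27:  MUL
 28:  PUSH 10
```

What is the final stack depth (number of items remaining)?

PUSH 7    [7]
DUP       [7, 7]
ADD       [14]
PUSH 12   [14, 12]
PUSH -34  [14, 12, -34]
MUL       [14, -408]
LT        [0]
PUSH 4    [0, 4]
GT        [0]
PUSH 3    [0, 3]
STORE 2   [0]
PUSH 12   [0, 12]
POP       [0]
DUP       [0, 0]
MUL       [0]
DUP       [0, 0]
GT        [0]
LOAD 2    [0, 3]
GT        [0]
DUP       [0, 0]
PUSH -2   [0, 0, -2]
MUL       [0, 0]
ADD       [0]
NEG       [0]
LOAD 2    [0, 3]
NEG       [0, -3]
MUL       [0]
PUSH 10   [0, 10]

2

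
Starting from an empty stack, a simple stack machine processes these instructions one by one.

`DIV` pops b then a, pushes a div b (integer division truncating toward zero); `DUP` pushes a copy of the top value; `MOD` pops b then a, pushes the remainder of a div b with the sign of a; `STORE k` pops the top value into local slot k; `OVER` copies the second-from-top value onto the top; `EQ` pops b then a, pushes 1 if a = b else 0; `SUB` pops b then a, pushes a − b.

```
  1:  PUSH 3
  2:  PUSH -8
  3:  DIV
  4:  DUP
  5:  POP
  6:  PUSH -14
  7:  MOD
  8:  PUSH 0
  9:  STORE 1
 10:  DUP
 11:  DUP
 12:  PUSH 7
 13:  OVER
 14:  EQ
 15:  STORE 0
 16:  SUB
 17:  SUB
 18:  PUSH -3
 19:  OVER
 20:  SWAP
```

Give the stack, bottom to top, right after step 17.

PUSH 3   -> 3
PUSH -8  -> 3 -8
DIV      -> 0
DUP      -> 0 0
POP      -> 0
PUSH -14 -> 0 -14
MOD      -> 0
PUSH 0   -> 0 0
STORE 1  -> 0
DUP      -> 0 0
DUP      -> 0 0 0
PUSH 7   -> 0 0 0 7
OVER     -> 0 0 0 7 0
EQ       -> 0 0 0 0
STORE 0  -> 0 0 0
SUB      -> 0 0
SUB      -> 0

[0]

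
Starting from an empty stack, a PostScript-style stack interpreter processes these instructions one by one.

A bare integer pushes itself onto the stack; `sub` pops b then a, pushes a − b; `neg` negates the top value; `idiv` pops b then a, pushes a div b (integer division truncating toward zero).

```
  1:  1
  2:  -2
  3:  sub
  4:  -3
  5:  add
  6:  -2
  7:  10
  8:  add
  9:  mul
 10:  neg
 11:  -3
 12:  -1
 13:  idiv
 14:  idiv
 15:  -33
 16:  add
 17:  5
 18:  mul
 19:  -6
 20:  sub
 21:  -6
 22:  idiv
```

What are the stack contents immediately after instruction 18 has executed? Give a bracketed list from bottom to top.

[-165]

1    : 1
-2   : 1 -2
sub  : 3
-3   : 3 -3
add  : 0
-2   : 0 -2
10   : 0 -2 10
add  : 0 8
mul  : 0
neg  : 0
-3   : 0 -3
-1   : 0 -3 -1
idiv : 0 3
idiv : 0
-33  : 0 -33
add  : -33
5    : -33 5
mul  : -165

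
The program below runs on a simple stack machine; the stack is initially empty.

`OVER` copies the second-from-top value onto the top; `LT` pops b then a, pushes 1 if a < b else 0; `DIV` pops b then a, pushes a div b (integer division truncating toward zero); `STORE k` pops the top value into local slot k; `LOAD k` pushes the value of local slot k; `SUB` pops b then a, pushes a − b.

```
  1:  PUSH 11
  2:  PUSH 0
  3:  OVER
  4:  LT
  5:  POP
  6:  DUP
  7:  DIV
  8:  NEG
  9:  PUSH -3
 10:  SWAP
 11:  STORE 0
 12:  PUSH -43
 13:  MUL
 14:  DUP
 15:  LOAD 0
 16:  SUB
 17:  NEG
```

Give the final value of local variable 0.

PUSH 11  -> [11]
PUSH 0   -> [11, 0]
OVER     -> [11, 0, 11]
LT       -> [11, 1]
POP      -> [11]
DUP      -> [11, 11]
DIV      -> [1]
NEG      -> [-1]
PUSH -3  -> [-1, -3]
SWAP     -> [-3, -1]
STORE 0  -> [-3]
PUSH -43 -> [-3, -43]
MUL      -> [129]
DUP      -> [129, 129]
LOAD 0   -> [129, 129, -1]
SUB      -> [129, 130]
NEG      -> [129, -130]

-1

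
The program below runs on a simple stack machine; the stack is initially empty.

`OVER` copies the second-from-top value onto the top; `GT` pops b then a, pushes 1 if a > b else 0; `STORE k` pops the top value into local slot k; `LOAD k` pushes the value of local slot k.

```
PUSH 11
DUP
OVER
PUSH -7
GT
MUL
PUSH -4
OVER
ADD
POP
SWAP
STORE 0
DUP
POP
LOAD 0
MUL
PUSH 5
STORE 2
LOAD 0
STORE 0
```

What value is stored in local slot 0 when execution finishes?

PUSH 11 -> [11]
DUP     -> [11, 11]
OVER    -> [11, 11, 11]
PUSH -7 -> [11, 11, 11, -7]
GT      -> [11, 11, 1]
MUL     -> [11, 11]
PUSH -4 -> [11, 11, -4]
OVER    -> [11, 11, -4, 11]
ADD     -> [11, 11, 7]
POP     -> [11, 11]
SWAP    -> [11, 11]
STORE 0 -> [11]
DUP     -> [11, 11]
POP     -> [11]
LOAD 0  -> [11, 11]
MUL     -> [121]
PUSH 5  -> [121, 5]
STORE 2 -> [121]
LOAD 0  -> [121, 11]
STORE 0 -> [121]

11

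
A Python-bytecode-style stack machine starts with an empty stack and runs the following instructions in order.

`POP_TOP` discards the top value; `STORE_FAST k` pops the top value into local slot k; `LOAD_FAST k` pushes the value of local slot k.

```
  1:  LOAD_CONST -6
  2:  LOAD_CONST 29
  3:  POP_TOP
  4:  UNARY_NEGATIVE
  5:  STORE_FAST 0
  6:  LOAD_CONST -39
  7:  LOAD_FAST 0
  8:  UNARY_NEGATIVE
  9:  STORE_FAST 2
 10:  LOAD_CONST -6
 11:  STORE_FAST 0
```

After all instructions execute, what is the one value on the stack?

-39

LOAD_CONST -6   [-6]
LOAD_CONST 29   [-6, 29]
POP_TOP         [-6]
UNARY_NEGATIVE  [6]
STORE_FAST 0    []
LOAD_CONST -39  [-39]
LOAD_FAST 0     [-39, 6]
UNARY_NEGATIVE  [-39, -6]
STORE_FAST 2    [-39]
LOAD_CONST -6   [-39, -6]
STORE_FAST 0    [-39]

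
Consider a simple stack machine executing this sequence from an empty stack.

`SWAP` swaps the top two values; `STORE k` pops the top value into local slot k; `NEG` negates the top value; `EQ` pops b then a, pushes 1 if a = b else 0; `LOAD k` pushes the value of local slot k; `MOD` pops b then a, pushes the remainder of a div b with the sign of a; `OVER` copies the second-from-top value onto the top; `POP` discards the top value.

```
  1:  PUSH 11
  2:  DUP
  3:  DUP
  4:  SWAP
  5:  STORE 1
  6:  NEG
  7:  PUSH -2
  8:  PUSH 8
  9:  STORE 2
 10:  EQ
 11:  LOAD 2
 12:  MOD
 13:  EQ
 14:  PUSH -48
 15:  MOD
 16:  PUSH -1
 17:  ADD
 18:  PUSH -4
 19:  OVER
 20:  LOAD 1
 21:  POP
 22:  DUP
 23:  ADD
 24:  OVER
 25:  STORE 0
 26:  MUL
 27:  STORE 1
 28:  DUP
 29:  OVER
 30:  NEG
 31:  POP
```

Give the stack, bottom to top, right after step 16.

PUSH 11  : 11
DUP      : 11 11
DUP      : 11 11 11
SWAP     : 11 11 11
STORE 1  : 11 11
NEG      : 11 -11
PUSH -2  : 11 -11 -2
PUSH 8   : 11 -11 -2 8
STORE 2  : 11 -11 -2
EQ       : 11 0
LOAD 2   : 11 0 8
MOD      : 11 0
EQ       : 0
PUSH -48 : 0 -48
MOD      : 0
PUSH -1  : 0 -1

[0, -1]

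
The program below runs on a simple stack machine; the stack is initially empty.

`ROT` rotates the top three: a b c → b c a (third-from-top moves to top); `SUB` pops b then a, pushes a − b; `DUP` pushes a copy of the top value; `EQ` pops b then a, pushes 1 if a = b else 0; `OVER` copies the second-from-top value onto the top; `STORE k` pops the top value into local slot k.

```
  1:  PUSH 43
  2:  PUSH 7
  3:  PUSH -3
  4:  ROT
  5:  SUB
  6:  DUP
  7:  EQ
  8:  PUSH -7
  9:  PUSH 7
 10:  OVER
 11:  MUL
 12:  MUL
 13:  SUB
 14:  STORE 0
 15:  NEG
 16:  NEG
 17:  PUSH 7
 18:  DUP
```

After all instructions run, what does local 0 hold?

PUSH 43 -> [43]
PUSH 7  -> [43, 7]
PUSH -3 -> [43, 7, -3]
ROT     -> [7, -3, 43]
SUB     -> [7, -46]
DUP     -> [7, -46, -46]
EQ      -> [7, 1]
PUSH -7 -> [7, 1, -7]
PUSH 7  -> [7, 1, -7, 7]
OVER    -> [7, 1, -7, 7, -7]
MUL     -> [7, 1, -7, -49]
MUL     -> [7, 1, 343]
SUB     -> [7, -342]
STORE 0 -> [7]
NEG     -> [-7]
NEG     -> [7]
PUSH 7  -> [7, 7]
DUP     -> [7, 7, 7]

-342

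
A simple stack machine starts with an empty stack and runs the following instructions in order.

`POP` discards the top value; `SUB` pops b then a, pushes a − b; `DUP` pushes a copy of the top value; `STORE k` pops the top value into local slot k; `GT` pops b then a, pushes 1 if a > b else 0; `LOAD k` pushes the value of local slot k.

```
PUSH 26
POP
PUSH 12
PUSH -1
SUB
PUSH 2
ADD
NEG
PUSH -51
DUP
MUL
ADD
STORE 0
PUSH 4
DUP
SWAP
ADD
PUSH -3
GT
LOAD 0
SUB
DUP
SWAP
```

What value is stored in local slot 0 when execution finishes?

2586

PUSH 26  → 26
POP      → (empty)
PUSH 12  → 12
PUSH -1  → 12 -1
SUB      → 13
PUSH 2   → 13 2
ADD      → 15
NEG      → -15
PUSH -51 → -15 -51
DUP      → -15 -51 -51
MUL      → -15 2601
ADD      → 2586
STORE 0  → (empty)
PUSH 4   → 4
DUP      → 4 4
SWAP     → 4 4
ADD      → 8
PUSH -3  → 8 -3
GT       → 1
LOAD 0   → 1 2586
SUB      → -2585
DUP      → -2585 -2585
SWAP     → -2585 -2585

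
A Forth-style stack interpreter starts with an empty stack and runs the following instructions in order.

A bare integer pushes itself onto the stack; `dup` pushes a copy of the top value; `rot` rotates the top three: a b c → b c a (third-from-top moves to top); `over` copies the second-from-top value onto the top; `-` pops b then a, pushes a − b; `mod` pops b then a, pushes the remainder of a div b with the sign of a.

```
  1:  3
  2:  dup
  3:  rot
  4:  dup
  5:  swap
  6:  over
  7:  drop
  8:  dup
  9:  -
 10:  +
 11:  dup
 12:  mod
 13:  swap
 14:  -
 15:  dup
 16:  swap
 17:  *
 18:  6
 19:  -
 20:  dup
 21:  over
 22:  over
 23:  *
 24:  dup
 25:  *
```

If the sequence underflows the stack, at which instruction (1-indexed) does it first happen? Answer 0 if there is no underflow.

3    3
dup  3 3
rot  — needs 3 operands, stack has 2 → underflow

3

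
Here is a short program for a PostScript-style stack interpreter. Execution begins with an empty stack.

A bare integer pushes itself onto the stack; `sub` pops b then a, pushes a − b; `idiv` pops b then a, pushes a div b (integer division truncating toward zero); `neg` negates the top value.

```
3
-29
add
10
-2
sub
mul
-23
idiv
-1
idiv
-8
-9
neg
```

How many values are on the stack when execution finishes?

3    : 3
-29  : 3 -29
add  : -26
10   : -26 10
-2   : -26 10 -2
sub  : -26 12
mul  : -312
-23  : -312 -23
idiv : 13
-1   : 13 -1
idiv : -13
-8   : -13 -8
-9   : -13 -8 -9
neg  : -13 -8 9

3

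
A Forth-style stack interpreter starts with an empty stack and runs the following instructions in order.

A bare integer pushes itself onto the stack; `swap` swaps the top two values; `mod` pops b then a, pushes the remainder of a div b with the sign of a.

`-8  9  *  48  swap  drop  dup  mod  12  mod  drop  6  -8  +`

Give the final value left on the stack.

-8   -> [-8]
9    -> [-8, 9]
*    -> [-72]
48   -> [-72, 48]
swap -> [48, -72]
drop -> [48]
dup  -> [48, 48]
mod  -> [0]
12   -> [0, 12]
mod  -> [0]
drop -> []
6    -> [6]
-8   -> [6, -8]
+    -> [-2]

-2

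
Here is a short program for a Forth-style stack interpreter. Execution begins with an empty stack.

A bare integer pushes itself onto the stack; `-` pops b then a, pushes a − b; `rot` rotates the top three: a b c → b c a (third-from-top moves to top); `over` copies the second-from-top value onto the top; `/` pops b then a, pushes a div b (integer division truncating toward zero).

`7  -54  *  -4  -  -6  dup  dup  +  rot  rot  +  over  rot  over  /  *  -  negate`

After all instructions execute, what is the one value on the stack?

368

7      -> 7
-54    -> 7 -54
*      -> -378
-4     -> -378 -4
-      -> -374
-6     -> -374 -6
dup    -> -374 -6 -6
dup    -> -374 -6 -6 -6
+      -> -374 -6 -12
rot    -> -6 -12 -374
rot    -> -12 -374 -6
+      -> -12 -380
over   -> -12 -380 -12
rot    -> -380 -12 -12
over   -> -380 -12 -12 -12
/      -> -380 -12 1
*      -> -380 -12
-      -> -368
negate -> 368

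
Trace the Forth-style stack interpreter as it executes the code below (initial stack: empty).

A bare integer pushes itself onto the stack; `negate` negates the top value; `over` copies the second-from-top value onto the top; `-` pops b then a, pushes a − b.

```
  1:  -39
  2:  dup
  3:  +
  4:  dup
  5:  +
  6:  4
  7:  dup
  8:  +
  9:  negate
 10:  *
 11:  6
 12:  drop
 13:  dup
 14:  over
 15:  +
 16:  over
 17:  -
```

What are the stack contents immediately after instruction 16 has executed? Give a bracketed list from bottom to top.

-39    : -39
dup    : -39 -39
+      : -78
dup    : -78 -78
+      : -156
4      : -156 4
dup    : -156 4 4
+      : -156 8
negate : -156 -8
*      : 1248
6      : 1248 6
drop   : 1248
dup    : 1248 1248
over   : 1248 1248 1248
+      : 1248 2496
over   : 1248 2496 1248

[1248, 2496, 1248]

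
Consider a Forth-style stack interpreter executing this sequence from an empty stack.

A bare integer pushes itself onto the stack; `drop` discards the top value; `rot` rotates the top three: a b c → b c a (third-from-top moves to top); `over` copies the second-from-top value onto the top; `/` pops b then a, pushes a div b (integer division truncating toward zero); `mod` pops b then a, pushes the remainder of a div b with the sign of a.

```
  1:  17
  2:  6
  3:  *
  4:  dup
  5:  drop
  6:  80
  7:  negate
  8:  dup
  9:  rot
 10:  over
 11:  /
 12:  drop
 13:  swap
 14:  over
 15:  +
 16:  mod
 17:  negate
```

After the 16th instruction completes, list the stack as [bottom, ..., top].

17      [17]
6       [17, 6]
*       [102]
dup     [102, 102]
drop    [102]
80      [102, 80]
negate  [102, -80]
dup     [102, -80, -80]
rot     [-80, -80, 102]
over    [-80, -80, 102, -80]
/       [-80, -80, -1]
drop    [-80, -80]
swap    [-80, -80]
over    [-80, -80, -80]
+       [-80, -160]
mod     [-80]

[-80]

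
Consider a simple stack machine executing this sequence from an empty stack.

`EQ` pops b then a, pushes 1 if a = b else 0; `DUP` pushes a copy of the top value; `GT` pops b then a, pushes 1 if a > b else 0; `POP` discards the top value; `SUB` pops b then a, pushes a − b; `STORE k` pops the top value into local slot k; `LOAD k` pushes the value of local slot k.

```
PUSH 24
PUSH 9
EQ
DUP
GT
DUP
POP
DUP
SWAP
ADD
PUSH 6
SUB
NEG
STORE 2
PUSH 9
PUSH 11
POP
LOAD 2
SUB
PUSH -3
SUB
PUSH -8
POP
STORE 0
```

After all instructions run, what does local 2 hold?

PUSH 24 : 24
PUSH 9  : 24 9
EQ      : 0
DUP     : 0 0
GT      : 0
DUP     : 0 0
POP     : 0
DUP     : 0 0
SWAP    : 0 0
ADD     : 0
PUSH 6  : 0 6
SUB     : -6
NEG     : 6
STORE 2 : (empty)
PUSH 9  : 9
PUSH 11 : 9 11
POP     : 9
LOAD 2  : 9 6
SUB     : 3
PUSH -3 : 3 -3
SUB     : 6
PUSH -8 : 6 -8
POP     : 6
STORE 0 : (empty)

6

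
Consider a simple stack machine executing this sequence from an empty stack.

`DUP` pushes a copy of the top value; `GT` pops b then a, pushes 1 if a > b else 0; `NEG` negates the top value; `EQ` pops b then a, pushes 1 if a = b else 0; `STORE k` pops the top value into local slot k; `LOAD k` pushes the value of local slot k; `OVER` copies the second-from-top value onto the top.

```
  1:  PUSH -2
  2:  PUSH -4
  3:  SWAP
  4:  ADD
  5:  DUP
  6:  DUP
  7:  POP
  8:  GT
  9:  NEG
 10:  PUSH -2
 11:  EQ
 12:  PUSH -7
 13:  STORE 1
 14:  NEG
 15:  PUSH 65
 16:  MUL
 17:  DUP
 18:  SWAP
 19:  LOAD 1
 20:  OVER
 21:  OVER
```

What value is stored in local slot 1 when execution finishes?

PUSH -2 : -2
PUSH -4 : -2 -4
SWAP    : -4 -2
ADD     : -6
DUP     : -6 -6
DUP     : -6 -6 -6
POP     : -6 -6
GT      : 0
NEG     : 0
PUSH -2 : 0 -2
EQ      : 0
PUSH -7 : 0 -7
STORE 1 : 0
NEG     : 0
PUSH 65 : 0 65
MUL     : 0
DUP     : 0 0
SWAP    : 0 0
LOAD 1  : 0 0 -7
OVER    : 0 0 -7 0
OVER    : 0 0 -7 0 -7

-7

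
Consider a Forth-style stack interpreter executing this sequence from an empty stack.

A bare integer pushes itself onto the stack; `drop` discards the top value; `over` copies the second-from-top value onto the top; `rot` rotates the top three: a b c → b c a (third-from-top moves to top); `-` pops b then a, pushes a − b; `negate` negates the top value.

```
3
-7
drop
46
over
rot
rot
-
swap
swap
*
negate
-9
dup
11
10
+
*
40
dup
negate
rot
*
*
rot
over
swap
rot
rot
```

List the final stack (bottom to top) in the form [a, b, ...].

3      -> 3
-7     -> 3 -7
drop   -> 3
46     -> 3 46
over   -> 3 46 3
rot    -> 46 3 3
rot    -> 3 3 46
-      -> 3 -43
swap   -> -43 3
swap   -> 3 -43
*      -> -129
negate -> 129
-9     -> 129 -9
dup    -> 129 -9 -9
11     -> 129 -9 -9 11
10     -> 129 -9 -9 11 10
+      -> 129 -9 -9 21
*      -> 129 -9 -189
40     -> 129 -9 -189 40
dup    -> 129 -9 -189 40 40
negate -> 129 -9 -189 40 -40
rot    -> 129 -9 40 -40 -189
*      -> 129 -9 40 7560
*      -> 129 -9 302400
rot    -> -9 302400 129
over   -> -9 302400 129 302400
swap   -> -9 302400 302400 129
rot    -> -9 302400 129 302400
rot    -> -9 129 302400 302400

[-9, 129, 302400, 302400]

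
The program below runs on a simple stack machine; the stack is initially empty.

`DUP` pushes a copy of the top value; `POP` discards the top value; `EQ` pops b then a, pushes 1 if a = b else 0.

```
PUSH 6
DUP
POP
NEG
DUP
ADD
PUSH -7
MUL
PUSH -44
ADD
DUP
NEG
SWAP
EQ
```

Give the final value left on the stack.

0

PUSH 6   → 6
DUP      → 6 6
POP      → 6
NEG      → -6
DUP      → -6 -6
ADD      → -12
PUSH -7  → -12 -7
MUL      → 84
PUSH -44 → 84 -44
ADD      → 40
DUP      → 40 40
NEG      → 40 -40
SWAP     → -40 40
EQ       → 0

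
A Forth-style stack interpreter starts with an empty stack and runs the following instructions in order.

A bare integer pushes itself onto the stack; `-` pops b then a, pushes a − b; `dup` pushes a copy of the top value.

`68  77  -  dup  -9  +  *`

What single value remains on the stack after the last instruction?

162

68   68
77   68 77
-    -9
dup  -9 -9
-9   -9 -9 -9
+    -9 -18
*    162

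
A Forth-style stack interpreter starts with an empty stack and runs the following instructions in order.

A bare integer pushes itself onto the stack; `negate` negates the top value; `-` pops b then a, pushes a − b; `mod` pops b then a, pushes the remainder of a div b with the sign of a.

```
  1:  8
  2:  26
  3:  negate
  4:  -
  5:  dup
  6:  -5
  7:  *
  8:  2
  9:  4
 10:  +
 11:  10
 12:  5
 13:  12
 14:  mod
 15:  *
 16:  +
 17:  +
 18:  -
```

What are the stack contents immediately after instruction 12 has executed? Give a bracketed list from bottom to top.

[34, -170, 6, 10, 5]

8       [8]
26      [8, 26]
negate  [8, -26]
-       [34]
dup     [34, 34]
-5      [34, 34, -5]
*       [34, -170]
2       [34, -170, 2]
4       [34, -170, 2, 4]
+       [34, -170, 6]
10      [34, -170, 6, 10]
5       [34, -170, 6, 10, 5]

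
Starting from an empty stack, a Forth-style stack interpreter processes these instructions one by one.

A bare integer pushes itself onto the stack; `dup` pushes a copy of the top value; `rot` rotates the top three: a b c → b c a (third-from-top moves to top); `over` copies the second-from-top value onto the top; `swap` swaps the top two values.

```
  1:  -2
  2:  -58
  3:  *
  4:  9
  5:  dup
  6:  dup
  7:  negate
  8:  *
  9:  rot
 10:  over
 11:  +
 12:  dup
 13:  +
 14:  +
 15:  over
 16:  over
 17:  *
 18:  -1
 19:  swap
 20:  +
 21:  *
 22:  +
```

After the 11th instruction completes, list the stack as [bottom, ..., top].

[9, -81, 35]

-2      [-2]
-58     [-2, -58]
*       [116]
9       [116, 9]
dup     [116, 9, 9]
dup     [116, 9, 9, 9]
negate  [116, 9, 9, -9]
*       [116, 9, -81]
rot     [9, -81, 116]
over    [9, -81, 116, -81]
+       [9, -81, 35]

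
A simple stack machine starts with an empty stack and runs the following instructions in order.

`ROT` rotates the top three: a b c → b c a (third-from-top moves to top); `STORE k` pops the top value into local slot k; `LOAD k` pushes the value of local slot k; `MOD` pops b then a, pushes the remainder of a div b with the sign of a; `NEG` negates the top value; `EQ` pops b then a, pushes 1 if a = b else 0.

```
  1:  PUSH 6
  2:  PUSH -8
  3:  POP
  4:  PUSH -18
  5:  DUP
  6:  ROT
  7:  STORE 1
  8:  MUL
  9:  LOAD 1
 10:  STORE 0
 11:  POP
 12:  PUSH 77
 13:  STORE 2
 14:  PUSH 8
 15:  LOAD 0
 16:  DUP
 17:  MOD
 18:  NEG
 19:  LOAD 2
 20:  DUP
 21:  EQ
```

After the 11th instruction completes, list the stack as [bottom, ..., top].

[]

PUSH 6   : [6]
PUSH -8  : [6, -8]
POP      : [6]
PUSH -18 : [6, -18]
DUP      : [6, -18, -18]
ROT      : [-18, -18, 6]
STORE 1  : [-18, -18]
MUL      : [324]
LOAD 1   : [324, 6]
STORE 0  : [324]
POP      : []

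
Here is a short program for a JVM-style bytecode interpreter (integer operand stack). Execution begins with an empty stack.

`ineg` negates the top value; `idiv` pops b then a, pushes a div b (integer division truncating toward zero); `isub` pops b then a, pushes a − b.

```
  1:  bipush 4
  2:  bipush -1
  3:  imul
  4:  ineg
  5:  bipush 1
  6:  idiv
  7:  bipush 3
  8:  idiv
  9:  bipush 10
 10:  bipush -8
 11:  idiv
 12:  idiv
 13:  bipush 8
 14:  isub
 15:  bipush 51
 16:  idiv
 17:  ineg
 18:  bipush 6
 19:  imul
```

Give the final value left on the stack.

bipush 4   [4]
bipush -1  [4, -1]
imul       [-4]
ineg       [4]
bipush 1   [4, 1]
idiv       [4]
bipush 3   [4, 3]
idiv       [1]
bipush 10  [1, 10]
bipush -8  [1, 10, -8]
idiv       [1, -1]
idiv       [-1]
bipush 8   [-1, 8]
isub       [-9]
bipush 51  [-9, 51]
idiv       [0]
ineg       [0]
bipush 6   [0, 6]
imul       [0]

0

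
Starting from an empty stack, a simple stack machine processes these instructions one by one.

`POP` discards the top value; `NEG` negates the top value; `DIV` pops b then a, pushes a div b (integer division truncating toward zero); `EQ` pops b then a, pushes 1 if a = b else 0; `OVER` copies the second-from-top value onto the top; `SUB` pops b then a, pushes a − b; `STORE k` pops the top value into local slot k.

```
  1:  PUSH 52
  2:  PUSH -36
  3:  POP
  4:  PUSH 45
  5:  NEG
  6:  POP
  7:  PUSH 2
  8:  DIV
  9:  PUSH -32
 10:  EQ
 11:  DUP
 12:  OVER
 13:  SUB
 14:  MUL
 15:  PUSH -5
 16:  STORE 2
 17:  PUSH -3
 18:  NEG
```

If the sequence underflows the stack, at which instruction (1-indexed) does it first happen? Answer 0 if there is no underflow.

0

PUSH 52   52
PUSH -36  52 -36
POP       52
PUSH 45   52 45
NEG       52 -45
POP       52
PUSH 2    52 2
DIV       26
PUSH -32  26 -32
EQ        0
DUP       0 0
OVER      0 0 0
SUB       0 0
MUL       0
PUSH -5   0 -5
STORE 2   0
PUSH -3   0 -3
NEG       0 3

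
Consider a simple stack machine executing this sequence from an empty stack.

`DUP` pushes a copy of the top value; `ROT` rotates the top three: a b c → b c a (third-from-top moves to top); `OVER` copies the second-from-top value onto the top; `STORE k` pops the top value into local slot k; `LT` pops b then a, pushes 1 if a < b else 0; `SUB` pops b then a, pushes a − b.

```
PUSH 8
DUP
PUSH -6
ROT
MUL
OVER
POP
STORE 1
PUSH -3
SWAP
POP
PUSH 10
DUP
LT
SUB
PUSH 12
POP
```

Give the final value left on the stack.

PUSH 8  -> [8]
DUP     -> [8, 8]
PUSH -6 -> [8, 8, -6]
ROT     -> [8, -6, 8]
MUL     -> [8, -48]
OVER    -> [8, -48, 8]
POP     -> [8, -48]
STORE 1 -> [8]
PUSH -3 -> [8, -3]
SWAP    -> [-3, 8]
POP     -> [-3]
PUSH 10 -> [-3, 10]
DUP     -> [-3, 10, 10]
LT      -> [-3, 0]
SUB     -> [-3]
PUSH 12 -> [-3, 12]
POP     -> [-3]

-3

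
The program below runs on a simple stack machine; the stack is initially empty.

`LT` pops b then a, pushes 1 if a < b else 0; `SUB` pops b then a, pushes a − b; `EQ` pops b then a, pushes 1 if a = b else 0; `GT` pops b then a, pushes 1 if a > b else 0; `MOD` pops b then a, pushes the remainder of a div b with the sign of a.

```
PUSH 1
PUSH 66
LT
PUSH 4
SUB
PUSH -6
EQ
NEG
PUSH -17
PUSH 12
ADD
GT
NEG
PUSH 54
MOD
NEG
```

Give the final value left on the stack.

PUSH 1   → 1
PUSH 66  → 1 66
LT       → 1
PUSH 4   → 1 4
SUB      → -3
PUSH -6  → -3 -6
EQ       → 0
NEG      → 0
PUSH -17 → 0 -17
PUSH 12  → 0 -17 12
ADD      → 0 -5
GT       → 1
NEG      → -1
PUSH 54  → -1 54
MOD      → -1
NEG      → 1

1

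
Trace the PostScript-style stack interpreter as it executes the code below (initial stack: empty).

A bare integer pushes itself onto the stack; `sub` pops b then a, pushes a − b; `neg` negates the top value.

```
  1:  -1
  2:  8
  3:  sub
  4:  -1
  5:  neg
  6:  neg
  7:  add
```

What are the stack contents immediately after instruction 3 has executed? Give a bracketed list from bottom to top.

[-9]

-1  : -1
8   : -1 8
sub : -9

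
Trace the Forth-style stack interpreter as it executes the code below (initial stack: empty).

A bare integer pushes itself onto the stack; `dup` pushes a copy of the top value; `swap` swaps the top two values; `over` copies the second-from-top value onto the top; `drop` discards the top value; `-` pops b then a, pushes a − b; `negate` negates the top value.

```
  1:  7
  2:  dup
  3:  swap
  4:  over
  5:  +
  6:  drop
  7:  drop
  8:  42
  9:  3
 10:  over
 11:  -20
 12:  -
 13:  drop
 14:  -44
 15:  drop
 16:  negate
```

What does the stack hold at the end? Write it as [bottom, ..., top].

[42, -3]

7       [7]
dup     [7, 7]
swap    [7, 7]
over    [7, 7, 7]
+       [7, 14]
drop    [7]
drop    []
42      [42]
3       [42, 3]
over    [42, 3, 42]
-20     [42, 3, 42, -20]
-       [42, 3, 62]
drop    [42, 3]
-44     [42, 3, -44]
drop    [42, 3]
negate  [42, -3]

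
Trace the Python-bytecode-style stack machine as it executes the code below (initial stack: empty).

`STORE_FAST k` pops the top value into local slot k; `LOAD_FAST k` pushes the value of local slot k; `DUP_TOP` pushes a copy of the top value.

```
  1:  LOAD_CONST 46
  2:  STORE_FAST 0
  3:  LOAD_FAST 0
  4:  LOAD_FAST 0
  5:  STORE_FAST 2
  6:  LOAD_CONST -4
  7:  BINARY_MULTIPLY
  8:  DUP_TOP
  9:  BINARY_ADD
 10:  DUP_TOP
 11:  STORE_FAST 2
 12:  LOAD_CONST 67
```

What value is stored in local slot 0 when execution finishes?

46

LOAD_CONST 46   -> 46
STORE_FAST 0    -> (empty)
LOAD_FAST 0     -> 46
LOAD_FAST 0     -> 46 46
STORE_FAST 2    -> 46
LOAD_CONST -4   -> 46 -4
BINARY_MULTIPLY -> -184
DUP_TOP         -> -184 -184
BINARY_ADD      -> -368
DUP_TOP         -> -368 -368
STORE_FAST 2    -> -368
LOAD_CONST 67   -> -368 67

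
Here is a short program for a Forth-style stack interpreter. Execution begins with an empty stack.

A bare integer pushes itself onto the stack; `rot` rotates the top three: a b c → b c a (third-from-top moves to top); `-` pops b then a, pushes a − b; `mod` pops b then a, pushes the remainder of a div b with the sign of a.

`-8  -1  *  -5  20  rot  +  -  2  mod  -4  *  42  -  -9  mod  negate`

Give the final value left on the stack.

-8     -> -8
-1     -> -8 -1
*      -> 8
-5     -> 8 -5
20     -> 8 -5 20
rot    -> -5 20 8
+      -> -5 28
-      -> -33
2      -> -33 2
mod    -> -1
-4     -> -1 -4
*      -> 4
42     -> 4 42
-      -> -38
-9     -> -38 -9
mod    -> -2
negate -> 2

2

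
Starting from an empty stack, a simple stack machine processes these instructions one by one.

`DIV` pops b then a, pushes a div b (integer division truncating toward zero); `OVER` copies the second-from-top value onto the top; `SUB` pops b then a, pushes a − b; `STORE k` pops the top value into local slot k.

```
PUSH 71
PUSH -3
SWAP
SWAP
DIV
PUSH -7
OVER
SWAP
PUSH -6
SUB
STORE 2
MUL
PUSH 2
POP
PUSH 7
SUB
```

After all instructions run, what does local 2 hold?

PUSH 71 -> [71]
PUSH -3 -> [71, -3]
SWAP    -> [-3, 71]
SWAP    -> [71, -3]
DIV     -> [-23]
PUSH -7 -> [-23, -7]
OVER    -> [-23, -7, -23]
SWAP    -> [-23, -23, -7]
PUSH -6 -> [-23, -23, -7, -6]
SUB     -> [-23, -23, -1]
STORE 2 -> [-23, -23]
MUL     -> [529]
PUSH 2  -> [529, 2]
POP     -> [529]
PUSH 7  -> [529, 7]
SUB     -> [522]

-1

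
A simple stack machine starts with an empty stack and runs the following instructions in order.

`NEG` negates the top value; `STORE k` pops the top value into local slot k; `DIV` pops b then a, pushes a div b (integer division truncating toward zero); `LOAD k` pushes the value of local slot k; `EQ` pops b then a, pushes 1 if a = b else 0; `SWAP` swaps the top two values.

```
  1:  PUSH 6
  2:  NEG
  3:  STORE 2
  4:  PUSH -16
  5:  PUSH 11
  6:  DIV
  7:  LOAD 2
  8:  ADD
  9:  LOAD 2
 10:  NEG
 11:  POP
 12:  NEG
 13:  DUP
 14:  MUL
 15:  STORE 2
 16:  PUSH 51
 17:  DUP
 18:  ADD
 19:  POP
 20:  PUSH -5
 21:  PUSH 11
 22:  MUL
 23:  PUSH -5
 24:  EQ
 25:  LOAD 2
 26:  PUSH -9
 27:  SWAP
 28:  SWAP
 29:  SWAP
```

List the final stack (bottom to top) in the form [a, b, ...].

PUSH 6    6
NEG       -6
STORE 2   (empty)
PUSH -16  -16
PUSH 11   -16 11
DIV       -1
LOAD 2    -1 -6
ADD       -7
LOAD 2    -7 -6
NEG       -7 6
POP       -7
NEG       7
DUP       7 7
MUL       49
STORE 2   (empty)
PUSH 51   51
DUP       51 51
ADD       102
POP       (empty)
PUSH -5   -5
PUSH 11   -5 11
MUL       -55
PUSH -5   -55 -5
EQ        0
LOAD 2    0 49
PUSH -9   0 49 -9
SWAP      0 -9 49
SWAP      0 49 -9
SWAP      0 -9 49

[0, -9, 49]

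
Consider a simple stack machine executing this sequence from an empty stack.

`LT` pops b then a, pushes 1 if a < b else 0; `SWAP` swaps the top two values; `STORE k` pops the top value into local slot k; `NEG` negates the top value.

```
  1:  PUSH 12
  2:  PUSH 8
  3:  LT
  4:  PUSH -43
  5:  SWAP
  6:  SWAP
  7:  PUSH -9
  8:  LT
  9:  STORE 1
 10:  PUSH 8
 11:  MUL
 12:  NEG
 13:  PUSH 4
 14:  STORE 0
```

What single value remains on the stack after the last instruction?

PUSH 12   12
PUSH 8    12 8
LT        0
PUSH -43  0 -43
SWAP      -43 0
SWAP      0 -43
PUSH -9   0 -43 -9
LT        0 1
STORE 1   0
PUSH 8    0 8
MUL       0
NEG       0
PUSH 4    0 4
STORE 0   0

0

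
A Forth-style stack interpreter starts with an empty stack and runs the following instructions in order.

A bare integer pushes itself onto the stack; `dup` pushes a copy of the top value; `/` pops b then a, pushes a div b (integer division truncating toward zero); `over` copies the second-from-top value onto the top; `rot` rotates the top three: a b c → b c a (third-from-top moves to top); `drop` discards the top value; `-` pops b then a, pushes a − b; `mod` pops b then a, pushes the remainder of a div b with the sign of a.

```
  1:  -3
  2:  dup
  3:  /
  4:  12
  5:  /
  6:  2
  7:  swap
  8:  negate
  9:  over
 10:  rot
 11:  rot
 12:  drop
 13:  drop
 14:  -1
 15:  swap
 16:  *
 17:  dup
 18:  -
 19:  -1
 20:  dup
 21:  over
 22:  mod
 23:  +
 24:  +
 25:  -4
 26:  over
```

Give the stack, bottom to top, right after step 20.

[0, -1, -1]

-3     → -3
dup    → -3 -3
/      → 1
12     → 1 12
/      → 0
2      → 0 2
swap   → 2 0
negate → 2 0
over   → 2 0 2
rot    → 0 2 2
rot    → 2 2 0
drop   → 2 2
drop   → 2
-1     → 2 -1
swap   → -1 2
*      → -2
dup    → -2 -2
-      → 0
-1     → 0 -1
dup    → 0 -1 -1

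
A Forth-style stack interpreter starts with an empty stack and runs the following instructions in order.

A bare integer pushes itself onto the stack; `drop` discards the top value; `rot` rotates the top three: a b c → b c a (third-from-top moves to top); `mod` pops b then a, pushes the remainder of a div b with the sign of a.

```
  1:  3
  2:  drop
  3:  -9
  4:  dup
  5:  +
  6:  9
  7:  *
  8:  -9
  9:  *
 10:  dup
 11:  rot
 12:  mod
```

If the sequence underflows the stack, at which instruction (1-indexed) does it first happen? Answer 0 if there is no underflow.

3    : 3
drop : (empty)
-9   : -9
dup  : -9 -9
+    : -18
9    : -18 9
*    : -162
-9   : -162 -9
*    : 1458
dup  : 1458 1458
rot  — needs 3 operands, stack has 2 → underflow

11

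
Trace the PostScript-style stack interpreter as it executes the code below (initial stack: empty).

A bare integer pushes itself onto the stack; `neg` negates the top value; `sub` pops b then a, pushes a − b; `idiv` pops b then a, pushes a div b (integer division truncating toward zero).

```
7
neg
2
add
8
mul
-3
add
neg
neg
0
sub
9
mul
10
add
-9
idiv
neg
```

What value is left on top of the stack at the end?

-41

7    → 7
neg  → -7
2    → -7 2
add  → -5
8    → -5 8
mul  → -40
-3   → -40 -3
add  → -43
neg  → 43
neg  → -43
0    → -43 0
sub  → -43
9    → -43 9
mul  → -387
10   → -387 10
add  → -377
-9   → -377 -9
idiv → 41
neg  → -41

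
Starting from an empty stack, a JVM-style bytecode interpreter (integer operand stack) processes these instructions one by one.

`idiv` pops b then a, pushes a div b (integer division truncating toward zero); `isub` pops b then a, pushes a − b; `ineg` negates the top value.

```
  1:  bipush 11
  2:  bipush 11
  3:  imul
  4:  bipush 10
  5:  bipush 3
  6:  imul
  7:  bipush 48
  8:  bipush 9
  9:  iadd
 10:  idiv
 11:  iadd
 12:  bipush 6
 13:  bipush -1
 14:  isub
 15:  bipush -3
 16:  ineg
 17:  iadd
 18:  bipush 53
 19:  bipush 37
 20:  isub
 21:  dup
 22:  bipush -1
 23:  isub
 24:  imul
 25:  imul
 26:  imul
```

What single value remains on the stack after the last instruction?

329120

bipush 11 → 11
bipush 11 → 11 11
imul      → 121
bipush 10 → 121 10
bipush 3  → 121 10 3
imul      → 121 30
bipush 48 → 121 30 48
bipush 9  → 121 30 48 9
iadd      → 121 30 57
idiv      → 121 0
iadd      → 121
bipush 6  → 121 6
bipush -1 → 121 6 -1
isub      → 121 7
bipush -3 → 121 7 -3
ineg      → 121 7 3
iadd      → 121 10
bipush 53 → 121 10 53
bipush 37 → 121 10 53 37
isub      → 121 10 16
dup       → 121 10 16 16
bipush -1 → 121 10 16 16 -1
isub      → 121 10 16 17
imul      → 121 10 272
imul      → 121 2720
imul      → 329120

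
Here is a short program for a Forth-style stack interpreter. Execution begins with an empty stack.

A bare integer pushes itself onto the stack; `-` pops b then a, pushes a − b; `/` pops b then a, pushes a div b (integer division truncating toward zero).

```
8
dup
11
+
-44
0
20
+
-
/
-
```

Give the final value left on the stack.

8

8    [8]
dup  [8, 8]
11   [8, 8, 11]
+    [8, 19]
-44  [8, 19, -44]
0    [8, 19, -44, 0]
20   [8, 19, -44, 0, 20]
+    [8, 19, -44, 20]
-    [8, 19, -64]
/    [8, 0]
-    [8]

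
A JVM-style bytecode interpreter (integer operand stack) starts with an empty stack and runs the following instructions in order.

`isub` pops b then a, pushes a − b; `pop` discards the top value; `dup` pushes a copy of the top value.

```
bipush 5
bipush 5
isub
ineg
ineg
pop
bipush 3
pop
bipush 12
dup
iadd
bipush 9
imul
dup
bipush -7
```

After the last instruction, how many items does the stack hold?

3

bipush 5  : [5]
bipush 5  : [5, 5]
isub      : [0]
ineg      : [0]
ineg      : [0]
pop       : []
bipush 3  : [3]
pop       : []
bipush 12 : [12]
dup       : [12, 12]
iadd      : [24]
bipush 9  : [24, 9]
imul      : [216]
dup       : [216, 216]
bipush -7 : [216, 216, -7]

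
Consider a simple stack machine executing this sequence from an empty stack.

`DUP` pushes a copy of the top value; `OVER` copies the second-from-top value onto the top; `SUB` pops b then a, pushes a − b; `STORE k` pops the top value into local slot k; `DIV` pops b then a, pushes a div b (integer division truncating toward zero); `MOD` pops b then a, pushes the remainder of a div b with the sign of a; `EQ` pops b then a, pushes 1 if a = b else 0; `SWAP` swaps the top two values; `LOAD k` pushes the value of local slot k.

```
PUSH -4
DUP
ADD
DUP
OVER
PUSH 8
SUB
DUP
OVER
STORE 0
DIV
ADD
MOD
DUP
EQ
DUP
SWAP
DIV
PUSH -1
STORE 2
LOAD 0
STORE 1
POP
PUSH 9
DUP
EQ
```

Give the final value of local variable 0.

-16

PUSH -4  -4
DUP      -4 -4
ADD      -8
DUP      -8 -8
OVER     -8 -8 -8
PUSH 8   -8 -8 -8 8
SUB      -8 -8 -16
DUP      -8 -8 -16 -16
OVER     -8 -8 -16 -16 -16
STORE 0  -8 -8 -16 -16
DIV      -8 -8 1
ADD      -8 -7
MOD      -1
DUP      -1 -1
EQ       1
DUP      1 1
SWAP     1 1
DIV      1
PUSH -1  1 -1
STORE 2  1
LOAD 0   1 -16
STORE 1  1
POP      (empty)
PUSH 9   9
DUP      9 9
EQ       1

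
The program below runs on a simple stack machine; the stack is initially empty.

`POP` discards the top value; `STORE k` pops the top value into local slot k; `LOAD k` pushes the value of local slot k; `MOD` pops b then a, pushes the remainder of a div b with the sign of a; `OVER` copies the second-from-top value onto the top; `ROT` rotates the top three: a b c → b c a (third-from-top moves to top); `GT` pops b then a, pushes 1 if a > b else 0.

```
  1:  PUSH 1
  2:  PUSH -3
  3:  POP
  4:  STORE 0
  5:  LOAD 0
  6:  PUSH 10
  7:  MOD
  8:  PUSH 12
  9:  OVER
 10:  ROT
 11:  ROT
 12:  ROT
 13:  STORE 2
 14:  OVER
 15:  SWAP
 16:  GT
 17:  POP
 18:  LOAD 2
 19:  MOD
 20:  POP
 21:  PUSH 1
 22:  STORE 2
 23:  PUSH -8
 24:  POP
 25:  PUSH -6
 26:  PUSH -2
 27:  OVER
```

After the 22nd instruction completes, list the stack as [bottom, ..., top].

PUSH 1   1
PUSH -3  1 -3
POP      1
STORE 0  (empty)
LOAD 0   1
PUSH 10  1 10
MOD      1
PUSH 12  1 12
OVER     1 12 1
ROT      12 1 1
ROT      1 1 12
ROT      1 12 1
STORE 2  1 12
OVER     1 12 1
SWAP     1 1 12
GT       1 0
POP      1
LOAD 2   1 1
MOD      0
POP      (empty)
PUSH 1   1
STORE 2  (empty)

[]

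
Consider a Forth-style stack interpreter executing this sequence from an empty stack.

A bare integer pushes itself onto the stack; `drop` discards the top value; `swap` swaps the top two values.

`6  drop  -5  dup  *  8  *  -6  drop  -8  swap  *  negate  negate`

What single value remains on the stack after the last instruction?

-1600

6      -> [6]
drop   -> []
-5     -> [-5]
dup    -> [-5, -5]
*      -> [25]
8      -> [25, 8]
*      -> [200]
-6     -> [200, -6]
drop   -> [200]
-8     -> [200, -8]
swap   -> [-8, 200]
*      -> [-1600]
negate -> [1600]
negate -> [-1600]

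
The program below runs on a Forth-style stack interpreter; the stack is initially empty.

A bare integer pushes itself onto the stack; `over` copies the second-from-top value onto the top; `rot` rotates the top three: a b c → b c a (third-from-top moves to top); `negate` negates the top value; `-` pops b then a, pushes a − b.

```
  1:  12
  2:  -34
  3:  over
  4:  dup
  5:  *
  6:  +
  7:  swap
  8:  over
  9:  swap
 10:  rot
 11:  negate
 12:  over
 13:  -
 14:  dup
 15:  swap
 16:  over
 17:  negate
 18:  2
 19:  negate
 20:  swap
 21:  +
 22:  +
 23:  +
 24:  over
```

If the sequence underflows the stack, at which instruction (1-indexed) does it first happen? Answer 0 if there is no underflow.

12     → 12
-34    → 12 -34
over   → 12 -34 12
dup    → 12 -34 12 12
*      → 12 -34 144
+      → 12 110
swap   → 110 12
over   → 110 12 110
swap   → 110 110 12
rot    → 110 12 110
negate → 110 12 -110
over   → 110 12 -110 12
-      → 110 12 -122
dup    → 110 12 -122 -122
swap   → 110 12 -122 -122
over   → 110 12 -122 -122 -122
negate → 110 12 -122 -122 122
2      → 110 12 -122 -122 122 2
negate → 110 12 -122 -122 122 -2
swap   → 110 12 -122 -122 -2 122
+      → 110 12 -122 -122 120
+      → 110 12 -122 -2
+      → 110 12 -124
over   → 110 12 -124 12

0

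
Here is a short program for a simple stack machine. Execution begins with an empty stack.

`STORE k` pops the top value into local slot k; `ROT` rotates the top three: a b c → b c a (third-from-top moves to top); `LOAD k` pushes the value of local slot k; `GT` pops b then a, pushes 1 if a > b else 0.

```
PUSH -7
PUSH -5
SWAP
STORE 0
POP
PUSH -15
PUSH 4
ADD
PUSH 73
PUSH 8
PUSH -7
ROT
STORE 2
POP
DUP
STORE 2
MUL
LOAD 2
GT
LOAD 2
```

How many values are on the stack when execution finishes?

PUSH -7   -7
PUSH -5   -7 -5
SWAP      -5 -7
STORE 0   -5
POP       (empty)
PUSH -15  -15
PUSH 4    -15 4
ADD       -11
PUSH 73   -11 73
PUSH 8    -11 73 8
PUSH -7   -11 73 8 -7
ROT       -11 8 -7 73
STORE 2   -11 8 -7
POP       -11 8
DUP       -11 8 8
STORE 2   -11 8
MUL       -88
LOAD 2    -88 8
GT        0
LOAD 2    0 8

2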